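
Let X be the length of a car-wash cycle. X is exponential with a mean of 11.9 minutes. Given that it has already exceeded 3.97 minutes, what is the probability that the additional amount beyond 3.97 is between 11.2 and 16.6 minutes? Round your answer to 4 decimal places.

The rate is λ = 1/11.9 = 0.0840336 per minute.
Memoryless: the residual past 3.97 is again Exp(λ).
P(11.2 < residual < 16.6) = e^(−λ·11.2) − e^(−λ·16.6) = 0.39017 − 0.24784 ≈ 0.1423.

0.1423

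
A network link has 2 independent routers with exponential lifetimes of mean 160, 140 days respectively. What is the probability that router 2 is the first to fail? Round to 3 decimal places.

Rates: λ_i = 1/mean_i → 0.00625, 0.00714286; Σλ = 0.0133929.
P(router 2 first) = λ_2/Σλ = 0.00714286/0.0133929 ≈ 0.533.

0.533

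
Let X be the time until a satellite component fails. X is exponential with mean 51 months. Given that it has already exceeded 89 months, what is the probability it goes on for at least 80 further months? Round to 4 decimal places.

The rate is λ = 1/51 = 0.0196078 per month.
P(X > s+t | X > s) = e^(−λ(s+t))/e^(−λs) = e^(−λt), independent of s = 89.
P(X > 80) = e^(−1.5686) ≈ 0.2083.

0.2083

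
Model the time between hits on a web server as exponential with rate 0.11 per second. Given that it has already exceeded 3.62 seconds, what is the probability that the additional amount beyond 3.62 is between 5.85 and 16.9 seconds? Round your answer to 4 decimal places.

Memoryless: the residual past 3.62 is again Exp(λ).
P(5.85 < residual < 16.9) = e^(−λ·5.85) − e^(−λ·16.9) = 0.52545 − 0.15583 ≈ 0.3696.

0.3696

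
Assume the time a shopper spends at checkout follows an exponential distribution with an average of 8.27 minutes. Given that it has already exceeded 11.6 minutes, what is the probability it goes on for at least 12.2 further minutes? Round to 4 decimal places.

0.2287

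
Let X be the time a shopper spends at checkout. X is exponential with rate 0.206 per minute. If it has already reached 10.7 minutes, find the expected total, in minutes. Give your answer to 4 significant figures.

By memorylessness, E[X | X > 10.7] = 10.7 + 1/λ = 10.7 + 4.85437 = 15.5544 minutes.

15.55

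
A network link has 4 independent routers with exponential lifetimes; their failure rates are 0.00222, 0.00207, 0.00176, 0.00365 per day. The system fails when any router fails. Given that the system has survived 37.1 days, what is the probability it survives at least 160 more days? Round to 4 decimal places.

0.2118

Time to first failure ~ Exp(Σλ) with Σλ = 0.0097.
By memorylessness, P(T > 37.1+160 | T > 37.1) = P(T > 160) = e^(−0.0097·160) ≈ 0.2118.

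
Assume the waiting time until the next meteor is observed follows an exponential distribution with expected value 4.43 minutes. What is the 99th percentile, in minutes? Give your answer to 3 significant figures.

The rate is λ = 1/4.43 = 0.225734 per minute.
Set 1 − e^(−λt) = 0.99, so t = −ln(0.01)/λ = 4.6052/0.225734 ≈ 20.4009 minutes.

20.4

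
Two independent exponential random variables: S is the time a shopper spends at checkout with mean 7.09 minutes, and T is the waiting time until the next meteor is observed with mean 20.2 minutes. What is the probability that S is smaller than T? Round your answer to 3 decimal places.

0.740

λ_1 = 1/7.09 = 0.141044, λ_2 = 1/20.2 = 0.049505.
For independent exponentials, P(S < T) = λ_1/(λ_1+λ_2) = 0.141044/0.190549 ≈ 0.740.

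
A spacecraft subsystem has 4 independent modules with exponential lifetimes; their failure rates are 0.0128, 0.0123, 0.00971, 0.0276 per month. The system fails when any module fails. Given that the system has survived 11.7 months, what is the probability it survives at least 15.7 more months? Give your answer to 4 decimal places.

0.3754

Time to first failure ~ Exp(Σλ) with Σλ = 0.06241.
By memorylessness, P(T > 11.7+15.7 | T > 11.7) = P(T > 15.7) = e^(−0.06241·15.7) ≈ 0.3754.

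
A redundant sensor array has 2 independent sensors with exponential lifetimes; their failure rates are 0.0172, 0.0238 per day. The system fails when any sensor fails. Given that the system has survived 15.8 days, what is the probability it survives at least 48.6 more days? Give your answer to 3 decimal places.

Time to first failure ~ Exp(Σλ) with Σλ = 0.041.
By memorylessness, P(T > 15.8+48.6 | T > 15.8) = P(T > 48.6) = e^(−0.041·48.6) ≈ 0.136.

0.136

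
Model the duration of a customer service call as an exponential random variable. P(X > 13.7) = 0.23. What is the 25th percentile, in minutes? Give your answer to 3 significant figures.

e^(−λ·13.7) = 0.23 ⇒ λ = −ln(0.23)/13.7 = 0.107276.
25th percentile: 1 − e^(−λt) = 0.25, t = −ln(0.75)/λ = 2.68171 minutes.

2.68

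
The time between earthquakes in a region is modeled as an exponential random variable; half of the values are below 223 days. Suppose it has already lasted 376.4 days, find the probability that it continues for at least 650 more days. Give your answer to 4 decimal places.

For an exponential, median = ln(2)/λ, so λ = ln 2 / 223 = 0.00310828 per day.
P(X > s+t | X > s) = e^(−λ(s+t))/e^(−λs) = e^(−λt), independent of s = 376.4.
P(X > 650) = e^(−2.0204) ≈ 0.1326.

0.1326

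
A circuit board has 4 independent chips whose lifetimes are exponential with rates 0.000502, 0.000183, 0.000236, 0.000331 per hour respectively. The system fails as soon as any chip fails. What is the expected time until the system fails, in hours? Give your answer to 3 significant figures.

The time to first failure is exponential with rate Σλ = 0.000502 + 0.000183 + 0.000236 + 0.000331 = 0.001252.
E[min] = 1/Σλ = 1/0.001252 = 798.722 hours.

799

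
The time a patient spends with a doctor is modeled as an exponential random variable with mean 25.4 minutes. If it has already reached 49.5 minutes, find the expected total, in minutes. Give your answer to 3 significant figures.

74.9

The rate is λ = 1/25.4 = 0.0393701 per minute.
By memorylessness, E[X | X > 49.5] = 49.5 + 1/λ = 49.5 + 25.4 = 74.9 minutes.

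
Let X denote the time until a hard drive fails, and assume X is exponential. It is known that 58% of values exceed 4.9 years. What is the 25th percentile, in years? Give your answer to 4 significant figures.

2.588

e^(−λ·4.9) = 0.58 ⇒ λ = −ln(0.58)/4.9 = 0.111169.
25th percentile: 1 − e^(−λt) = 0.25, t = −ln(0.75)/λ = 2.58779 years.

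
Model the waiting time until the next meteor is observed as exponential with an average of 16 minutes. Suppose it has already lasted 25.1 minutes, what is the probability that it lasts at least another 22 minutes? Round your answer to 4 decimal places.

0.2528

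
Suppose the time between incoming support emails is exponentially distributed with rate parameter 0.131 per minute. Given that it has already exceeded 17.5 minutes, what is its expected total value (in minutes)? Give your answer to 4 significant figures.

25.13

By memorylessness, E[X | X > 17.5] = 17.5 + 1/λ = 17.5 + 7.63359 = 25.1336 minutes.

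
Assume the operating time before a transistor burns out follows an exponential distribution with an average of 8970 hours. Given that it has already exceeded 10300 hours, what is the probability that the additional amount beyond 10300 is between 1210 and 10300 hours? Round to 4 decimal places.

The rate is λ = 1/8970 = 0.000111483 per hour.
Memoryless: the residual past 10300 is again Exp(λ).
P(1210 < residual < 10300) = e^(−λ·1210) − e^(−λ·10300) = 0.87381 − 0.31718 ≈ 0.5566.

0.5566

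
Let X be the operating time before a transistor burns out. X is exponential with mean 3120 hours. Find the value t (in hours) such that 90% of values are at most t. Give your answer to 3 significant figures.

7180

The rate is λ = 1/3120 = 0.000320513 per hour.
Set 1 − e^(−λt) = 0.9, so t = −ln(0.1)/λ = 2.3026/0.000320513 ≈ 7184.07 hours.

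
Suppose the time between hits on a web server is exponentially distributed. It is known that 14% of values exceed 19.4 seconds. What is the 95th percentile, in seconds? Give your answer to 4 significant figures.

29.56

e^(−λ·19.4) = 0.14 ⇒ λ = −ln(0.14)/19.4 = 0.101346.
95th percentile: 1 − e^(−λt) = 0.95, t = −ln(0.05)/λ = 29.5594 seconds.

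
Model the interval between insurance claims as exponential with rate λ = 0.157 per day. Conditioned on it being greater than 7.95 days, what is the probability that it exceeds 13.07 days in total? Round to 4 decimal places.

P(X > s+t | X > s) = e^(−λ(s+t))/e^(−λs) = e^(−λt), independent of s = 7.95.
P(X > 5.12) = e^(−0.80384) ≈ 0.4476.

0.4476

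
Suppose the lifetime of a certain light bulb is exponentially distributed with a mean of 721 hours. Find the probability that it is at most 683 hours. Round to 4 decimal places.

The rate is λ = 1/721 = 0.00138696 per hour.
P(X ≤ 683) = 1 − e^(−λ·683) = 1 − e^(−0.9473) ≈ 0.6122.

0.6122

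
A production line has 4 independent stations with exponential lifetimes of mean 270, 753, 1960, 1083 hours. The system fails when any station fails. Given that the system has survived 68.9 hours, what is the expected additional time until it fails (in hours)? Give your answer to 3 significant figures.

First-failure rate Σλ = 1/270 + 1/753 + 1/1960 + 1/1083 = 0.00646529.
By memorylessness the expected residual is 1/Σλ = 154.672 hours, regardless of the 68.9 already elapsed.

155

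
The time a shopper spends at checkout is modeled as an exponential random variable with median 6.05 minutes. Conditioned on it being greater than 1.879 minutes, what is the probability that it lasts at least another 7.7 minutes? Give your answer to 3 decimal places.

0.414

For an exponential, median = ln(2)/λ, so λ = ln 2 / 6.05 = 0.11457 per minute.
The exponential is memoryless, so the remaining time is again Exp(λ): the condition X > 1.879 is irrelevant.
P(X > 7.7) = e^(−0.88219) ≈ 0.414.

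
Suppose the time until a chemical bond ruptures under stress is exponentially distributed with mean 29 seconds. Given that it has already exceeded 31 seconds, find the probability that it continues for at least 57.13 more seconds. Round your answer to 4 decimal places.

The rate is λ = 1/29 = 0.0344828 per second.
By the memoryless property, P(X > 31+57.13 | X > 31) = P(X > 57.13).
P(X > 57.13) = e^(−1.97) ≈ 0.1395.

0.1395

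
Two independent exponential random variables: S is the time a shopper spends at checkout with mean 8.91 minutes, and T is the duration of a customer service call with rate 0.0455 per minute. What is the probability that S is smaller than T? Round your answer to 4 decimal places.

0.7115

λ_1 = 1/8.91 = 0.112233, λ_2 = 0.0455.
For independent exponentials, P(S < T) = λ_1/(λ_1+λ_2) = 0.112233/0.157733 ≈ 0.7115.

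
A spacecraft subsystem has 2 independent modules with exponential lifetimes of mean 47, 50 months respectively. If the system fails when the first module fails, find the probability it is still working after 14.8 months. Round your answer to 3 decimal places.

0.543

The first failure time is exponential with rate Σλ_i = 1/47 + 1/50 = 0.0412766 per month.
P(min > 14.8) = e^(−0.0412766·14.8) = e^(−0.61089) ≈ 0.543.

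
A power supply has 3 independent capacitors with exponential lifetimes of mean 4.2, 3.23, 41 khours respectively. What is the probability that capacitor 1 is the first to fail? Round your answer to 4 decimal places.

Rates: λ_i = 1/mean_i → 0.238095, 0.309598, 0.0243902; Σλ = 0.572083.
P(capacitor 1 first) = λ_1/Σλ = 0.238095/0.572083 ≈ 0.4162.

0.4162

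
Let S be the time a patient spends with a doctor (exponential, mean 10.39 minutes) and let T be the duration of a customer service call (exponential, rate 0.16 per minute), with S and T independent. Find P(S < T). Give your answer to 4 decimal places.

λ_1 = 1/10.39 = 0.0962464, λ_2 = 0.16.
For independent exponentials, P(S < T) = λ_1/(λ_1+λ_2) = 0.0962464/0.256246 ≈ 0.3756.

0.3756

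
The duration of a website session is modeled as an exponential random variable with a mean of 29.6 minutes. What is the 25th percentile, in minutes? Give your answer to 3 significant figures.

8.52

The rate is λ = 1/29.6 = 0.0337838 per minute.
Set 1 − e^(−λt) = 0.25, so t = −ln(0.75)/λ = 0.28768/0.0337838 ≈ 8.51539 minutes.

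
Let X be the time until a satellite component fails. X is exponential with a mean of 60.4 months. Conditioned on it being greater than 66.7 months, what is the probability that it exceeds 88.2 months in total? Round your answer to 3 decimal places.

The rate is λ = 1/60.4 = 0.0165563 per month.
P(X > s+t | X > s) = e^(−λ(s+t))/e^(−λs) = e^(−λt), independent of s = 66.7.
P(X > 21.5) = e^(−0.35596) ≈ 0.701.

0.701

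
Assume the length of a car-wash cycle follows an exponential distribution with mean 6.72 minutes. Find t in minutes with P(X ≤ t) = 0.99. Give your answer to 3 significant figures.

The rate is λ = 1/6.72 = 0.14881 per minute.
Set 1 − e^(−λt) = 0.99, so t = −ln(0.01)/λ = 4.6052/0.14881 ≈ 30.9467 minutes.

30.9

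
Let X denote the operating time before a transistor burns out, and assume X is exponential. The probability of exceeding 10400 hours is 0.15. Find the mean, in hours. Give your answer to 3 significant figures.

5480

e^(−λ·10400) = 0.15 ⇒ λ = −ln(0.15)/10400 = 0.000182415.
Mean = 1/λ = 5481.99 hours.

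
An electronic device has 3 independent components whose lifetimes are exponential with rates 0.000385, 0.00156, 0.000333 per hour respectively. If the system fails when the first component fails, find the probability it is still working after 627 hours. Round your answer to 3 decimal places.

The time to first failure is exponential with rate Σλ = 0.000385 + 0.00156 + 0.000333 = 0.002278.
P(min > 627) = e^(−0.002278·627) = e^(−1.4283) ≈ 0.240.

0.240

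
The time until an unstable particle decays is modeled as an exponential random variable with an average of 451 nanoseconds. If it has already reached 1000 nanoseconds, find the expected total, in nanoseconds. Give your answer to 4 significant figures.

1451

The rate is λ = 1/451 = 0.00221729 per nanosecond.
By memorylessness, E[X | X > 1000] = 1000 + 1/λ = 1000 + 451 = 1451 nanoseconds.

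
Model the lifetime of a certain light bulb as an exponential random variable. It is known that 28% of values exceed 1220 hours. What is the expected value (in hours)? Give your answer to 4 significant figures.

958.4

e^(−λ·1220) = 0.28 ⇒ λ = −ln(0.28)/1220 = 0.00104341.
Mean = 1/λ = 958.392 hours.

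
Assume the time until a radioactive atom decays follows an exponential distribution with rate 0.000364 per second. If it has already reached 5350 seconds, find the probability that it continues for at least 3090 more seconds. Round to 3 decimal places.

0.325

By the memoryless property, P(X > 5350+3090 | X > 5350) = P(X > 3090).
P(X > 3090) = e^(−1.1248) ≈ 0.325.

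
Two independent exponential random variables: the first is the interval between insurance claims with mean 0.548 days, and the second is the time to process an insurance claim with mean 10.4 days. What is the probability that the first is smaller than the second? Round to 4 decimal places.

0.9499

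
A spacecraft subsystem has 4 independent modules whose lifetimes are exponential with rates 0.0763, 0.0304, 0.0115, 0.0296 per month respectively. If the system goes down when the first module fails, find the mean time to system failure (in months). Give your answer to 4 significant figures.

The time to first failure is exponential with rate Σλ = 0.0763 + 0.0304 + 0.0115 + 0.0296 = 0.1478.
E[min] = 1/Σλ = 1/0.1478 = 6.7659 months.

6.766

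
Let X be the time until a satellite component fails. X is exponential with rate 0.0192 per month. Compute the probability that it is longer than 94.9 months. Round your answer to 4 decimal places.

P(X > 94.9) = e^(−λ·94.9) = e^(−1.8221) ≈ 0.1617.

0.1617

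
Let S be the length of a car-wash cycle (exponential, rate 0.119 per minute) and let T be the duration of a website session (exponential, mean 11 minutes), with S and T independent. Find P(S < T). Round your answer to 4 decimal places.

0.5669

λ_1 = 0.119, λ_2 = 1/11 = 0.0909091.
For independent exponentials, P(S < T) = λ_1/(λ_1+λ_2) = 0.119/0.209909 ≈ 0.5669.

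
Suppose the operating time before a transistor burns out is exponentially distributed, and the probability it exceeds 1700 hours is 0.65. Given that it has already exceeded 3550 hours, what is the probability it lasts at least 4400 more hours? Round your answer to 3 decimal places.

0.328

From e^(−λ·1700) = 0.65, λ = −ln(0.65)/1700 = 0.000253402.
Memoryless: P(X > 3550+4400 | X > 3550) = P(X > 4400) = e^(−0.000253402·4400) ≈ 0.328.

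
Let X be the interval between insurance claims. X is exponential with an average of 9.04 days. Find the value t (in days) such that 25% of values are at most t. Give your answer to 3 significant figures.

2.60

The rate is λ = 1/9.04 = 0.110619 per day.
Set 1 − e^(−λt) = 0.25, so t = −ln(0.75)/λ = 0.28768/0.110619 ≈ 2.60065 days.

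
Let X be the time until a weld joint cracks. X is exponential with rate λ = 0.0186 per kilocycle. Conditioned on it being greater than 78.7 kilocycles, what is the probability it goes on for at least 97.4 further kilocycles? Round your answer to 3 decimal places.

P(X > s+t | X > s) = e^(−λ(s+t))/e^(−λs) = e^(−λt), independent of s = 78.7.
P(X > 97.4) = e^(−1.8116) ≈ 0.163.

0.163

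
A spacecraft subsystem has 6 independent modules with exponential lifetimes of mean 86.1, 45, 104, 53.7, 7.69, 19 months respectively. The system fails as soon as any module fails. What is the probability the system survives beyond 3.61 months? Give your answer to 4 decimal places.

0.4133

The first failure time is exponential with rate Σλ_i = 1/86.1 + 1/45 + 1/104 + 1/53.7 + 1/7.69 + 1/19 = 0.244745 per month.
P(min > 3.61) = e^(−0.244745·3.61) = e^(−0.88353) ≈ 0.4133.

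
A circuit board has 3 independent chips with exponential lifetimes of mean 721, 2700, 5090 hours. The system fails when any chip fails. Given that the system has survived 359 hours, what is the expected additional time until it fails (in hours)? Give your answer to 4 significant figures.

First-failure rate Σλ = 1/721 + 1/2700 + 1/5090 = 0.0019538.
By memorylessness the expected residual is 1/Σλ = 511.824 hours, regardless of the 359 already elapsed.

511.8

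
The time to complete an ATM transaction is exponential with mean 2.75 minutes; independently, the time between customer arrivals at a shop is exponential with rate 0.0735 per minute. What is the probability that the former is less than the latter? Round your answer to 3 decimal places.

0.832

λ_1 = 1/2.75 = 0.363636, λ_2 = 0.0735.
For independent exponentials, P(the former < the latter) = λ_1/(λ_1+λ_2) = 0.363636/0.437136 ≈ 0.832.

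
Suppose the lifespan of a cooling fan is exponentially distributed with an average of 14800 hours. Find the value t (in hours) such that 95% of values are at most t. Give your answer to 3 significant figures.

The rate is λ = 1/14800 = 0.0000675676 per hour.
Set 1 − e^(−λt) = 0.95, so t = −ln(0.05)/λ = 2.9957/0.0000675676 ≈ 44336.8 hours.

44300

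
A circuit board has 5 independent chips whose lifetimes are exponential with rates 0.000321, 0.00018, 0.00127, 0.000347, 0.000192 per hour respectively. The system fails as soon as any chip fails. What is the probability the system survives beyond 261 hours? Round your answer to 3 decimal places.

The time to first failure is exponential with rate Σλ = 0.000321 + 0.00018 + 0.00127 + 0.000347 + 0.000192 = 0.00231.
P(min > 261) = e^(−0.00231·261) = e^(−0.60291) ≈ 0.547.

0.547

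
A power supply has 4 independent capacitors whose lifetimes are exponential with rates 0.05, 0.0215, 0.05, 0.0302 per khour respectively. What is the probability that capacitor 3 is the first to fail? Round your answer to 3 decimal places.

The time to first failure is exponential with rate Σλ = 0.05 + 0.0215 + 0.05 + 0.0302 = 0.1517.
P(capacitor 3 first) = λ_3/Σλ = 0.05/0.1517 ≈ 0.330.

0.330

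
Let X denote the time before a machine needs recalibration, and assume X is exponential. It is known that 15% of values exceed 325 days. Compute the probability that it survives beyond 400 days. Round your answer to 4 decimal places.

0.0968

e^(−λ·325) = 0.15 ⇒ λ = −ln(0.15)/325 = 0.00583729.
P(X > 400) = e^(−0.00583729·400) = e^(−2.3349) ≈ 0.0968.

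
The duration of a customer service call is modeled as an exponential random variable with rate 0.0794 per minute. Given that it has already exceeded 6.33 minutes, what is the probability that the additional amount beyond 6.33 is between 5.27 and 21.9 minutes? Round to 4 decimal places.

0.4824

Memoryless: the residual past 6.33 is again Exp(λ).
P(5.27 < residual < 21.9) = e^(−λ·5.27) − e^(−λ·21.9) = 0.65807 − 0.17572 ≈ 0.4824.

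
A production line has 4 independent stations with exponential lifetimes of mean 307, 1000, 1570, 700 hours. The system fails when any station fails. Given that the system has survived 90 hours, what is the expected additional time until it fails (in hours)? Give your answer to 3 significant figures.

158

First-failure rate Σλ = 1/307 + 1/1000 + 1/1570 + 1/700 = 0.00632284.
By memorylessness the expected residual is 1/Σλ = 158.157 hours, regardless of the 90 already elapsed.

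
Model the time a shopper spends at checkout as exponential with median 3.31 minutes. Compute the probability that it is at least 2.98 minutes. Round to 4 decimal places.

0.5358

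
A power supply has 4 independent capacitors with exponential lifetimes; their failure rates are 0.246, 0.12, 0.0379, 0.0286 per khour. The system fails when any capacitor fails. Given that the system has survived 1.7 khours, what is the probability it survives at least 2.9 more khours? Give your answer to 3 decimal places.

0.285

Time to first failure ~ Exp(Σλ) with Σλ = 0.4325.
By memorylessness, P(T > 1.7+2.9 | T > 1.7) = P(T > 2.9) = e^(−0.4325·2.9) ≈ 0.285.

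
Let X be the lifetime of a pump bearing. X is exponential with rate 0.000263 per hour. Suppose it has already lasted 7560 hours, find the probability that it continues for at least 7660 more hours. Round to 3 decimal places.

P(X > s+t | X > s) = e^(−λ(s+t))/e^(−λs) = e^(−λt), independent of s = 7560.
P(X > 7660) = e^(−2.0146) ≈ 0.133.

0.133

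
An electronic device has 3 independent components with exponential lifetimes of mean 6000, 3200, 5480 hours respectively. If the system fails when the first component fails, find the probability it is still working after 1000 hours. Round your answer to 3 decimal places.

0.516

The first failure time is exponential with rate Σλ_i = 1/6000 + 1/3200 + 1/5480 = 0.000661648 per hour.
P(min > 1000) = e^(−0.000661648·1000) = e^(−0.66165) ≈ 0.516.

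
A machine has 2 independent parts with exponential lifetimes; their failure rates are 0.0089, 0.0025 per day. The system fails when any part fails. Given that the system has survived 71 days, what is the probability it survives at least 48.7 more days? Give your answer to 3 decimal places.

0.574

Time to first failure ~ Exp(Σλ) with Σλ = 0.0114.
By memorylessness, P(T > 71+48.7 | T > 71) = P(T > 48.7) = e^(−0.0114·48.7) ≈ 0.574.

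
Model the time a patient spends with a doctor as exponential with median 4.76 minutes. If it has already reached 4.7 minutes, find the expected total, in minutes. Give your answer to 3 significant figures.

11.6

For an exponential, median = ln(2)/λ, so λ = ln 2 / 4.76 = 0.145619 per minute.
By memorylessness, E[X | X > 4.7] = 4.7 + 1/λ = 4.7 + 6.86723 = 11.5672 minutes.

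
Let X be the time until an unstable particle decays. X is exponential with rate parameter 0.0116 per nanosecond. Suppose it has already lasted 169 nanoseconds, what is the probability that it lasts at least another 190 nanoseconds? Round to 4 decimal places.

0.1104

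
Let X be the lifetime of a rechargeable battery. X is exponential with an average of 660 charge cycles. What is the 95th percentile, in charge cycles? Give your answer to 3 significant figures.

1980

The rate is λ = 1/660 = 0.00151515 per charge cycle.
Set 1 − e^(−λt) = 0.95, so t = −ln(0.05)/λ = 2.9957/0.00151515 ≈ 1977.18 charge cycles.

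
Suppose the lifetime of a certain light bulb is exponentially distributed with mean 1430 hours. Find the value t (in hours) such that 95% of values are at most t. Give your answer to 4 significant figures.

The rate is λ = 1/1430 = 0.000699301 per hour.
Set 1 − e^(−λt) = 0.95, so t = −ln(0.05)/λ = 2.9957/0.000699301 ≈ 4283.9 hours.

4284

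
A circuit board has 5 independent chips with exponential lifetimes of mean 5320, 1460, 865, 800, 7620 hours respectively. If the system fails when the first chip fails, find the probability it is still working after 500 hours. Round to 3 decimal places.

The first failure time is exponential with rate Σλ_i = 1/5320 + 1/1460 + 1/865 + 1/800 + 1/7620 = 0.0034102 per hour.
P(min > 500) = e^(−0.0034102·500) = e^(−1.7051) ≈ 0.182.

0.182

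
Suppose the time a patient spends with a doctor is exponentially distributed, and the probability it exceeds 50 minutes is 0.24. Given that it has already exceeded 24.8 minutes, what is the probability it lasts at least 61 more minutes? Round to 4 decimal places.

From e^(−λ·50) = 0.24, λ = −ln(0.24)/50 = 0.0285423.
Memoryless: P(X > 24.8+61 | X > 24.8) = P(X > 61) = e^(−0.0285423·61) ≈ 0.1753.

0.1753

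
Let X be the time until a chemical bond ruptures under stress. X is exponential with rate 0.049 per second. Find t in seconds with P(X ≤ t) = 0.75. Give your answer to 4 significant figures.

Set 1 − e^(−λt) = 0.75, so t = −ln(0.25)/λ = 1.3863/0.049 ≈ 28.2917 seconds.

28.29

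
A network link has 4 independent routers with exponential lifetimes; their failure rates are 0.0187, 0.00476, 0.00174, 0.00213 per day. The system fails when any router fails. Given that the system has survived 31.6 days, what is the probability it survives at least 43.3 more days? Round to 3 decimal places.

Time to first failure ~ Exp(Σλ) with Σλ = 0.02733.
By memorylessness, P(T > 31.6+43.3 | T > 31.6) = P(T > 43.3) = e^(−0.02733·43.3) ≈ 0.306.

0.306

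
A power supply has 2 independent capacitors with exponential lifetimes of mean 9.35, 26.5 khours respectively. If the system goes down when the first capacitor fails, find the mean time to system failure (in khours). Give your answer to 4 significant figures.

The first failure time is exponential with rate Σλ_i = 1/9.35 + 1/26.5 = 0.144688 per khour.
E[min] = 1/Σλ = 1/0.144688 = 6.91144 khours.

6.911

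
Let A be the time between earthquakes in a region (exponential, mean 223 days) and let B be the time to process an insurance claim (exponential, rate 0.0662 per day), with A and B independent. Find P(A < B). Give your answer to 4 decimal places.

λ_1 = 1/223 = 0.0044843, λ_2 = 0.0662.
For independent exponentials, P(A < B) = λ_1/(λ_1+λ_2) = 0.0044843/0.0706843 ≈ 0.0634.

0.0634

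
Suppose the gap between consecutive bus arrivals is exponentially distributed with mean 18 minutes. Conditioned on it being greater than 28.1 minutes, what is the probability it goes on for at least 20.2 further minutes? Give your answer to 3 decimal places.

The rate is λ = 1/18 = 0.0555556 per minute.
The exponential is memoryless, so the remaining time is again Exp(λ): the condition X > 28.1 is irrelevant.
P(X > 20.2) = e^(−1.1222) ≈ 0.326.

0.326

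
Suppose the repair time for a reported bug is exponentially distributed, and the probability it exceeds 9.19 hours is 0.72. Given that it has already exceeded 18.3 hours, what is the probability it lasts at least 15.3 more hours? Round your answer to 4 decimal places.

From e^(−λ·9.19) = 0.72, λ = −ln(0.72)/9.19 = 0.0357458.
Memoryless: P(X > 18.3+15.3 | X > 18.3) = P(X > 15.3) = e^(−0.0357458·15.3) ≈ 0.5787.

0.5787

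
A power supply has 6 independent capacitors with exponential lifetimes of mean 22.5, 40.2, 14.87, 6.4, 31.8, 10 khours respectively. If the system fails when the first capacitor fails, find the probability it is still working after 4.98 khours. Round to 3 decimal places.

0.121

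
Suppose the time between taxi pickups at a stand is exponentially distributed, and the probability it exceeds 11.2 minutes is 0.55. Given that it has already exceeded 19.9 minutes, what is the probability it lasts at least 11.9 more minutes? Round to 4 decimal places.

0.5298

From e^(−λ·11.2) = 0.55, λ = −ln(0.55)/11.2 = 0.0533783.
Memoryless: P(X > 19.9+11.9 | X > 19.9) = P(X > 11.9) = e^(−0.0533783·11.9) ≈ 0.5298.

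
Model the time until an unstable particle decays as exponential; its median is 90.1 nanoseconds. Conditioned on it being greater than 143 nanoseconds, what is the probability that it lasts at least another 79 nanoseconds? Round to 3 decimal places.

0.545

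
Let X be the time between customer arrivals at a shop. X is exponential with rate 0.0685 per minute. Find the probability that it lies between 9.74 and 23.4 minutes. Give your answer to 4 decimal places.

P(9.74 < X < 23.4) = e^(−λ·9.74) − e^(−λ·23.4) = 0.51315 − 0.20131 ≈ 0.3118.

0.3118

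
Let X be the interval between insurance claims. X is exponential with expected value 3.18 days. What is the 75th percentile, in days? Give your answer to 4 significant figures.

4.408

The rate is λ = 1/3.18 = 0.314465 per day.
Set 1 − e^(−λt) = 0.75, so t = −ln(0.25)/λ = 1.3863/0.314465 ≈ 4.40842 days.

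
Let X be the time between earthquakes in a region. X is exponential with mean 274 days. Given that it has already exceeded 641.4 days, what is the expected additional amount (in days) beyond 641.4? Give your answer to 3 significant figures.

274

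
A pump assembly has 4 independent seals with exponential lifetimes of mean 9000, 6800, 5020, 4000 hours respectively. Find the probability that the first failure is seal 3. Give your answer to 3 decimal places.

0.282

Rates: λ_i = 1/mean_i → 0.000111111, 0.000147059, 0.000199203, 0.00025; Σλ = 0.000707373.
P(seal 3 first) = λ_3/Σλ = 0.000199203/0.000707373 ≈ 0.282.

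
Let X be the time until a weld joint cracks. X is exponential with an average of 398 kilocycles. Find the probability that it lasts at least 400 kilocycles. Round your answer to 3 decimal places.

0.366

The rate is λ = 1/398 = 0.00251256 per kilocycle.
P(X > 400) = e^(−λ·400) = e^(−1.005) ≈ 0.366.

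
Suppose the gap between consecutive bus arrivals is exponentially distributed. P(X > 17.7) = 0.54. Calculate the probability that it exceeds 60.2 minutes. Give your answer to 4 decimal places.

0.1230

e^(−λ·17.7) = 0.54 ⇒ λ = −ln(0.54)/17.7 = 0.0348128.
P(X > 60.2) = e^(−0.0348128·60.2) = e^(−2.0957) ≈ 0.1230.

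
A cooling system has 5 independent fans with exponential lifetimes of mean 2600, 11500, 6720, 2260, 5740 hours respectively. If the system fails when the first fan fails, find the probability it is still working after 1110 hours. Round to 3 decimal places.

0.253

The first failure time is exponential with rate Σλ_i = 1/2600 + 1/11500 + 1/6720 + 1/2260 + 1/5740 = 0.00123708 per hour.
P(min > 1110) = e^(−0.00123708·1110) = e^(−1.3732) ≈ 0.253.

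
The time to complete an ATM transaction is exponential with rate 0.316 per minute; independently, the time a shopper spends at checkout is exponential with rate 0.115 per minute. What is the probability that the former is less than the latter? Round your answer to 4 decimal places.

λ_1 = 0.316, λ_2 = 0.115.
For independent exponentials, P(the former < the latter) = λ_1/(λ_1+λ_2) = 0.316/0.431 ≈ 0.7332.

0.7332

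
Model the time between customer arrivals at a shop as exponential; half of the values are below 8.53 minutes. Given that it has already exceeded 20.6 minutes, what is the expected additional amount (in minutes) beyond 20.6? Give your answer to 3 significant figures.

12.3

For an exponential, median = ln(2)/λ, so λ = ln 2 / 8.53 = 0.0812599 per minute.
By memorylessness, the remaining amount past any threshold is again Exp(λ) with mean 1/λ = 12.3062 minutes.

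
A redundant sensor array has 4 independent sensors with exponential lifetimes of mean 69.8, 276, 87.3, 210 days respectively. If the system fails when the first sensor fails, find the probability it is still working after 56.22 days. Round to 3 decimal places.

0.146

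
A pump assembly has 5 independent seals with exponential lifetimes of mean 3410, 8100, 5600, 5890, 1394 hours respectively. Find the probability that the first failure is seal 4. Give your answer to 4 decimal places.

0.1145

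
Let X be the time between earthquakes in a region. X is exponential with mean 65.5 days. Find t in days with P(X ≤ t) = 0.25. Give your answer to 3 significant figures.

18.8

The rate is λ = 1/65.5 = 0.0152672 per day.
Set 1 − e^(−λt) = 0.25, so t = −ln(0.75)/λ = 0.28768/0.0152672 ≈ 18.8432 days.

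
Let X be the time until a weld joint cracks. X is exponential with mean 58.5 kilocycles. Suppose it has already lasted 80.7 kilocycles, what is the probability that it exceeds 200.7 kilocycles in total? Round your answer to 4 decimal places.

0.1286

The rate is λ = 1/58.5 = 0.017094 per kilocycle.
P(X > s+t | X > s) = e^(−λ(s+t))/e^(−λs) = e^(−λt), independent of s = 80.7.
P(X > 120) = e^(−2.0513) ≈ 0.1286.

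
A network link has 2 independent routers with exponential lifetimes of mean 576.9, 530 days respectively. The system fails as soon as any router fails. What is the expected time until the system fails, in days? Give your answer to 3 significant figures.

276

The first failure time is exponential with rate Σλ_i = 1/576.9 + 1/530 = 0.0036202 per day.
E[min] = 1/Σλ = 1/0.0036202 = 276.228 days.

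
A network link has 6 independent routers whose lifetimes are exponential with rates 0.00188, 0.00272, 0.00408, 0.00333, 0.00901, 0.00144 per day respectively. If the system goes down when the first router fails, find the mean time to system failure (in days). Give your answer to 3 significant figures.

44.5

The time to first failure is exponential with rate Σλ = 0.00188 + 0.00272 + 0.00408 + 0.00333 + 0.00901 + 0.00144 = 0.02246.
E[min] = 1/Σλ = 1/0.02246 = 44.5236 days.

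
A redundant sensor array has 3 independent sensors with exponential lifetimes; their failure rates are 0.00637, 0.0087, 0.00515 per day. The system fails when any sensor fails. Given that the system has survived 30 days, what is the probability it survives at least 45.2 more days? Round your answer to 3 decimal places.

0.401

Time to first failure ~ Exp(Σλ) with Σλ = 0.02022.
By memorylessness, P(T > 30+45.2 | T > 30) = P(T > 45.2) = e^(−0.02022·45.2) ≈ 0.401.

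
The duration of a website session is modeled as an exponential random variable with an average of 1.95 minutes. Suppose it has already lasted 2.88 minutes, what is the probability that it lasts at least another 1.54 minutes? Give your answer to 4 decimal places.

0.4540

The rate is λ = 1/1.95 = 0.512821 per minute.
By the memoryless property, P(X > 2.88+1.54 | X > 2.88) = P(X > 1.54).
P(X > 1.54) = e^(−0.78974) ≈ 0.4540.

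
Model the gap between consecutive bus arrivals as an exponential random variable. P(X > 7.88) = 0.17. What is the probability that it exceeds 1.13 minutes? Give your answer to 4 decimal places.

0.7756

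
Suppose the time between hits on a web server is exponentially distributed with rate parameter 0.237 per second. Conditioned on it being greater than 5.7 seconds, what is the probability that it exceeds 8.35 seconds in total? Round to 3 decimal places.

The exponential is memoryless, so the remaining time is again Exp(λ): the condition X > 5.7 is irrelevant.
P(X > 2.65) = e^(−0.62805) ≈ 0.534.

0.534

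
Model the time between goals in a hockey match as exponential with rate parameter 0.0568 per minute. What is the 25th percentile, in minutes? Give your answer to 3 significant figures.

5.06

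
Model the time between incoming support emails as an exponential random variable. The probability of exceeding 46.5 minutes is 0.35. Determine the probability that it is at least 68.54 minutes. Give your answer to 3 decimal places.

e^(−λ·46.5) = 0.35 ⇒ λ = −ln(0.35)/46.5 = 0.0225768.
P(X > 68.54) = e^(−0.0225768·68.54) = e^(−1.5474) ≈ 0.213.

0.213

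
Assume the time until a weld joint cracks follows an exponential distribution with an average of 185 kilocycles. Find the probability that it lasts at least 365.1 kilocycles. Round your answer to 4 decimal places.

0.1390

The rate is λ = 1/185 = 0.00540541 per kilocycle.
P(X > 365.1) = e^(−λ·365.1) = e^(−1.9735) ≈ 0.1390.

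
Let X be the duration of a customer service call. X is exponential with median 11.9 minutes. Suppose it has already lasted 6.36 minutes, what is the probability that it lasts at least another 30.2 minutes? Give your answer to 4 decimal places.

0.1722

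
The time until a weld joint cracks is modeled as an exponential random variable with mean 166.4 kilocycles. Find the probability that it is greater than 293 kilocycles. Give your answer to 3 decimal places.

The rate is λ = 1/166.4 = 0.00600962 per kilocycle.
P(X > 293) = e^(−λ·293) = e^(−1.7608) ≈ 0.172.

0.172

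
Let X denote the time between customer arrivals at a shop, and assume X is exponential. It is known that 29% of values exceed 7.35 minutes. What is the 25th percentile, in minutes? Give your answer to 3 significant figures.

e^(−λ·7.35) = 0.29 ⇒ λ = −ln(0.29)/7.35 = 0.168418.
25th percentile: 1 − e^(−λt) = 0.25, t = −ln(0.75)/λ = 1.70814 minutes.

1.71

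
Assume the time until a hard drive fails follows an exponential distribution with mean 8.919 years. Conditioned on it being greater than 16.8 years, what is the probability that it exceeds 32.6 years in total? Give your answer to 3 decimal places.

0.170

The rate is λ = 1/8.919 = 0.11212 per year.
P(X > s+t | X > s) = e^(−λ(s+t))/e^(−λs) = e^(−λt), independent of s = 16.8.
P(X > 15.8) = e^(−1.7715) ≈ 0.170.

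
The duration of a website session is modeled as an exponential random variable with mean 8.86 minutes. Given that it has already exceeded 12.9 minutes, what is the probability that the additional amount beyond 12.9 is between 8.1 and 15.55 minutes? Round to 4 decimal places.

The rate is λ = 1/8.86 = 0.112867 per minute.
Memoryless: the residual past 12.9 is again Exp(λ).
P(8.1 < residual < 15.55) = e^(−λ·8.1) − e^(−λ·15.55) = 0.40083 − 0.17289 ≈ 0.2279.

0.2279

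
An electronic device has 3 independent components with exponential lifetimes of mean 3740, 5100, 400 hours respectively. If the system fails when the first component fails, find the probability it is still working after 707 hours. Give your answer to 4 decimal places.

The first failure time is exponential with rate Σλ_i = 1/3740 + 1/5100 + 1/400 = 0.00296346 per hour.
P(min > 707) = e^(−0.00296346·707) = e^(−2.0952) ≈ 0.1230.

0.1230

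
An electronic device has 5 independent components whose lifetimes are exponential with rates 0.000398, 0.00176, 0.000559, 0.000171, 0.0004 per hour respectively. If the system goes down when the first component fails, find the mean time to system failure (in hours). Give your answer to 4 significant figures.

304.1

The time to first failure is exponential with rate Σλ = 0.000398 + 0.00176 + 0.000559 + 0.000171 + 0.0004 = 0.003288.
E[min] = 1/Σλ = 1/0.003288 = 304.136 hours.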